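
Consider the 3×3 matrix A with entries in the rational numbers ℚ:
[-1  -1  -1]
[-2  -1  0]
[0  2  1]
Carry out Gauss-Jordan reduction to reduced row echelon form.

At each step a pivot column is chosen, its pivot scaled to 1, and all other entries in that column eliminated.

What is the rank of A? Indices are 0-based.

pivot(0,0)=-1: scale R0 → (1, 1, 1)
  clear (1,0): R1 −= (-2)R0 → (0, 1, 2)
pivot(1,1)=1: scale R1 → (0, 1, 2)
  clear (0,1): R0 −= (1)R1 → (1, 0, -1)
  clear (2,1): R2 −= (2)R1 → (0, 0, -3)
pivot(2,2)=-3: scale R2 → (0, 0, 1)
  clear (0,2): R0 −= (-1)R2 → (1, 0, 0)
  clear (1,2): R1 −= (2)R2 → (0, 1, 0)

rank = 3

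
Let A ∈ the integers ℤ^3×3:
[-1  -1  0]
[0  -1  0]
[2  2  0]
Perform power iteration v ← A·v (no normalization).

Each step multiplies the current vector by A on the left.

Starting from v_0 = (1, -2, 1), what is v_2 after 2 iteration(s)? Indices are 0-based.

v_2 = (-3, -2, 6)

v_0 = (1, -2, 1).
v_1 = A·v_0 = (1, 2, -2).
v_2 = A·v_1 = (-3, -2, 6).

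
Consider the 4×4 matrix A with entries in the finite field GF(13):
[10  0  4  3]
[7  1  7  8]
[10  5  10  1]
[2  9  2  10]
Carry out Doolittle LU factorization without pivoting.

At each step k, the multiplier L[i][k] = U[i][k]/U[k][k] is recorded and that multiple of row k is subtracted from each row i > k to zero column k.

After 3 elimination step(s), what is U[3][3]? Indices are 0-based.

U[3][3] = 3

[col 0] pivot 10
  R1 -= 2*R0 → (0, 1, 12, 2)  (L[1][0] := 2)
  R2 -= 1*R0 → (0, 5, 6, 11)  (L[2][0] := 1)
  R3 -= 8*R0 → (0, 9, 9, 12)  (L[3][0] := 8)
[col 1] pivot 1
  R2 -= 5*R1 → (0, 0, 11, 1)  (L[2][1] := 5)
  R3 -= 9*R1 → (0, 0, 5, 7)  (L[3][1] := 9)
[col 2] pivot 11
  R3 -= 4*R2 → (0, 0, 0, 3)  (L[3][2] := 4)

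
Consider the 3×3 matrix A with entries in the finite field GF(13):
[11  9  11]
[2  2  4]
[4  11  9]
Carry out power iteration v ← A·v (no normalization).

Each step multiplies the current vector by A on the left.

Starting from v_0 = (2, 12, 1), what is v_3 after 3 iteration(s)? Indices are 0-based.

v_0 = (2, 12, 1).
v_1 = A·v_0 = (11, 6, 6).
v_2 = A·v_1 = (7, 6, 8).
v_3 = A·v_2 = (11, 6, 10).

v_3 = (11, 6, 10)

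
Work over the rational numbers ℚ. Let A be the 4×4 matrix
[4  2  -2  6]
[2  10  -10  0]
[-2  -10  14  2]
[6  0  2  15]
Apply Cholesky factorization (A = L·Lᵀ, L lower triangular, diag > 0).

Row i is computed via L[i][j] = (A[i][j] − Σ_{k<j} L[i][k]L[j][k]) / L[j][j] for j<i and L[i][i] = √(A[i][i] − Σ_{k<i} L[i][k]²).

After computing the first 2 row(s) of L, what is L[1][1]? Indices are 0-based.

L[1][1] = 3

Step 1: L[0][0] = √(4) = 2.
  L[1][0] = (2) / L[0][0] = 1.
Step 2: L[1][1] = √(9) = 3.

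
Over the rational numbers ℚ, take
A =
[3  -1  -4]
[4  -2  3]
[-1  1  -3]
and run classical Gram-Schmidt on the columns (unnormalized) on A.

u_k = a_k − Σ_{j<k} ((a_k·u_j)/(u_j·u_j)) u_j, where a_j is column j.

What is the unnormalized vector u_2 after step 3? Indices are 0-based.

u_2 = (-4/3, 4/3, 4/3)

Step 1: u_0 = a_0 = (3, 4, -1).
Step 2: u_1 = a_1 − (-6/13)·u_0 = (5/13, -2/13, 7/13).
Step 3: u_2 = a_2 − (3/26)·u_0 − (-47/6)·u_1 = (-4/3, 4/3, 4/3).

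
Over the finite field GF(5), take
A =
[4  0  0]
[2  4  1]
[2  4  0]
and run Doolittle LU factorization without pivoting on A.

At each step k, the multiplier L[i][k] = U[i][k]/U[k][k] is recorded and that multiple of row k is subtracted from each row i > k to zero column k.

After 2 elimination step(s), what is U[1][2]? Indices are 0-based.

k=0: U[0][0]=4
  eliminate (1,0): mult=3, new row 1: (0, 4, 1); set L[1][0]=3
  eliminate (2,0): mult=3, new row 2: (0, 4, 0); set L[2][0]=3
k=1: U[1][1]=4
  eliminate (2,1): mult=1, new row 2: (0, 0, 4); set L[2][1]=1

U[1][2] = 1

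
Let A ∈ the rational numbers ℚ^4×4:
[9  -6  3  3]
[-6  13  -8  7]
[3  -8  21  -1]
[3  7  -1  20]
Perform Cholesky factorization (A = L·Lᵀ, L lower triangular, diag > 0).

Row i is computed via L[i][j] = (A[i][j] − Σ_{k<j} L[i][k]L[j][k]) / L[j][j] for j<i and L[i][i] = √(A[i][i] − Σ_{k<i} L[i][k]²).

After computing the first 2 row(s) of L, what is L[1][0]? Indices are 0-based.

L[1][0] = -2

Step 1: L[0][0] = √(9) = 3.
  L[1][0] = (-6) / L[0][0] = -2.
Step 2: L[1][1] = √(9) = 3.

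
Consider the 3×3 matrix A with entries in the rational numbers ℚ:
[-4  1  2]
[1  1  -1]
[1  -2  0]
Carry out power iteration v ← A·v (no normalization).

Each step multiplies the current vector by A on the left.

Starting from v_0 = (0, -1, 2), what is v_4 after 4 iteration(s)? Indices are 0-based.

v_0 = (0, -1, 2).
v_1 = A·v_0 = (3, -3, 2).
v_2 = A·v_1 = (-11, -2, 9).
v_3 = A·v_2 = (60, -22, -7).
v_4 = A·v_3 = (-276, 45, 104).

v_4 = (-276, 45, 104)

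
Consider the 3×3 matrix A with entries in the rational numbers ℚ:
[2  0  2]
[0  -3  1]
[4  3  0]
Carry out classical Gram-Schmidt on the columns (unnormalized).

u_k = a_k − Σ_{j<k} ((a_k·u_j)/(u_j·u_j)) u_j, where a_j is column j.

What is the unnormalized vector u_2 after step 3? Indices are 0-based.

Step 1: u_0 = a_0 = (2, 0, 4).
Step 2: u_1 = a_1 − (3/5)·u_0 = (-6/5, -3, 3/5).
Step 3: u_2 = a_2 − (1/5)·u_0 − (-1/2)·u_1 = (1, -1/2, -1/2).

u_2 = (1, -1/2, -1/2)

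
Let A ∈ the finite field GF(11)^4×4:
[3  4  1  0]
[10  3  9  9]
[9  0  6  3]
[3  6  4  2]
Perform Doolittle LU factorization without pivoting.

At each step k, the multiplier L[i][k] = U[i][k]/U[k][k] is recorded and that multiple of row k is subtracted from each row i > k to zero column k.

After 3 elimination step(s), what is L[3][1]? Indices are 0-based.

L[3][1] = 3

k=0: U[0][0]=3
  eliminate (1,0): mult=7, new row 1: (0, 8, 2, 9); set L[1][0]=7
  eliminate (2,0): mult=3, new row 2: (0, 10, 3, 3); set L[2][0]=3
  eliminate (3,0): mult=1, new row 3: (0, 2, 3, 2); set L[3][0]=1
k=1: U[1][1]=8
  eliminate (2,1): mult=4, new row 2: (0, 0, 6, 0); set L[2][1]=4
  eliminate (3,1): mult=3, new row 3: (0, 0, 8, 8); set L[3][1]=3
k=2: U[2][2]=6
  eliminate (3,2): mult=5, new row 3: (0, 0, 0, 8); set L[3][2]=5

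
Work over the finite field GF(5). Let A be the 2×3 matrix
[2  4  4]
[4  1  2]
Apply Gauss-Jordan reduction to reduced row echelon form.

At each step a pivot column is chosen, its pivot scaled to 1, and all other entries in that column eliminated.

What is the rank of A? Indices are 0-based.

rank = 2

step 1: normalize row 0 (÷2) = (1, 2, 2)
  row 1: subtract 4×row0 = (0, 3, 4)
step 2: normalize row 1 (÷3) = (0, 1, 3)
  row 0: subtract 2×row1 = (1, 0, 1)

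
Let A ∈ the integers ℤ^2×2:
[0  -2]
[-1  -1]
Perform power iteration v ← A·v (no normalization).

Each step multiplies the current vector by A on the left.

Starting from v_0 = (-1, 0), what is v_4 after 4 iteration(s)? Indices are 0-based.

v_0 = (-1, 0).
v_1 = A·v_0 = (0, 1).
v_2 = A·v_1 = (-2, -1).
v_3 = A·v_2 = (2, 3).
v_4 = A·v_3 = (-6, -5).

v_4 = (-6, -5)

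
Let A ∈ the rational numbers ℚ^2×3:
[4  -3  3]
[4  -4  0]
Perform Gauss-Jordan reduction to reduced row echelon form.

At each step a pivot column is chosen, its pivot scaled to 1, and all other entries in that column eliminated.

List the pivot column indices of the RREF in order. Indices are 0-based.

pivot columns: 0, 1

[1] R0 /= 4  ⇒  (1, -3/4, 3/4)
     R1 -= 4·R0  ⇒  (0, -1, -3)
[2] R1 /= -1  ⇒  (0, 1, 3)
     R0 -= -3/4·R1  ⇒  (1, 0, 3)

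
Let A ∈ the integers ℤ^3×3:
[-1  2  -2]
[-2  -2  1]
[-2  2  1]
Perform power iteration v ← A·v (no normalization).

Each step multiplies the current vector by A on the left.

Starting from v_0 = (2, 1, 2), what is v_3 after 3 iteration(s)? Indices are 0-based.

v_0 = (2, 1, 2).
v_1 = A·v_0 = (-4, -4, 0).
v_2 = A·v_1 = (-4, 16, 0).
v_3 = A·v_2 = (36, -24, 40).

v_3 = (36, -24, 40)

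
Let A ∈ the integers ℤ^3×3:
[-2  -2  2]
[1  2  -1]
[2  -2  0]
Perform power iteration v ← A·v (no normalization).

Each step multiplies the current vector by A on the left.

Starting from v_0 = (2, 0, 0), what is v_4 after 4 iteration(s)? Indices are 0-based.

v_0 = (2, 0, 0).
v_1 = A·v_0 = (-4, 2, 4).
v_2 = A·v_1 = (12, -4, -12).
v_3 = A·v_2 = (-40, 16, 32).
v_4 = A·v_3 = (112, -40, -112).

v_4 = (112, -40, -112)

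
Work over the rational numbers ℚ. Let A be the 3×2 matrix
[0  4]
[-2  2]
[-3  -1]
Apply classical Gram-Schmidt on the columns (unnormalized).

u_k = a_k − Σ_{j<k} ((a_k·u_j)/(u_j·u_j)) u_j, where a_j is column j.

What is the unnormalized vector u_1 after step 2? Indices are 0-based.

Step 1: u_0 = a_0 = (0, -2, -3).
Step 2: u_1 = a_1 − (-1/13)·u_0 = (4, 24/13, -16/13).

u_1 = (4, 24/13, -16/13)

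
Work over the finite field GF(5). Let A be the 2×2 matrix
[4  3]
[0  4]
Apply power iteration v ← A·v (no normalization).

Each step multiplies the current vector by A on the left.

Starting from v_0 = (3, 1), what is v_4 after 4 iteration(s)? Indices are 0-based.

v_0 = (3, 1).
v_1 = A·v_0 = (0, 4).
v_2 = A·v_1 = (2, 1).
v_3 = A·v_2 = (1, 4).
v_4 = A·v_3 = (1, 1).

v_4 = (1, 1)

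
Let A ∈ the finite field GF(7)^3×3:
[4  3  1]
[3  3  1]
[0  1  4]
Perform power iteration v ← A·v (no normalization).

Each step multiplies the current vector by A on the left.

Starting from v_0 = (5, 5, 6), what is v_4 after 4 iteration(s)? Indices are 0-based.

v_0 = (5, 5, 6).
v_1 = A·v_0 = (6, 1, 1).
v_2 = A·v_1 = (0, 1, 5).
v_3 = A·v_2 = (1, 1, 0).
v_4 = A·v_3 = (0, 6, 1).

v_4 = (0, 6, 1)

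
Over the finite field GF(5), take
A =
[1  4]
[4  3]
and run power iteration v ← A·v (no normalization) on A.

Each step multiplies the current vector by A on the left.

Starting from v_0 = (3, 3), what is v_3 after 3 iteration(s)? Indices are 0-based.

v_0 = (3, 3).
v_1 = A·v_0 = (0, 1).
v_2 = A·v_1 = (4, 3).
v_3 = A·v_2 = (1, 0).

v_3 = (1, 0)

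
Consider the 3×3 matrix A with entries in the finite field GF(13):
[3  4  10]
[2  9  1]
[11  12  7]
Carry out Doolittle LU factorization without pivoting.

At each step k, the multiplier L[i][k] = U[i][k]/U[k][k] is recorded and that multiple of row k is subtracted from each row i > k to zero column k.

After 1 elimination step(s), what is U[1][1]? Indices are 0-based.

U[1][1] = 2

[col 0] pivot 3
  R1 -= 5*R0 → (0, 2, 3)  (L[1][0] := 5)
  R2 -= 8*R0 → (0, 6, 5)  (L[2][0] := 8)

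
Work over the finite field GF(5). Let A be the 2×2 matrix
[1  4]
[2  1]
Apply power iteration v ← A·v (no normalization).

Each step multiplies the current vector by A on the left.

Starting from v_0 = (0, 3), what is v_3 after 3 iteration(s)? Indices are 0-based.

v_0 = (0, 3).
v_1 = A·v_0 = (2, 3).
v_2 = A·v_1 = (4, 2).
v_3 = A·v_2 = (2, 0).

v_3 = (2, 0)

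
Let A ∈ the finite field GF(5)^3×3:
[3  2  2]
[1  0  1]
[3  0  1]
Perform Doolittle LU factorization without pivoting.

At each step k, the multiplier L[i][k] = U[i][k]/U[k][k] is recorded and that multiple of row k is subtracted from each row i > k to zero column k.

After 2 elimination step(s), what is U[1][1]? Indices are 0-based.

U[1][1] = 1

[col 0] pivot 3
  R1 -= 2*R0 → (0, 1, 2)  (L[1][0] := 2)
  R2 -= 1*R0 → (0, 3, 4)  (L[2][0] := 1)
[col 1] pivot 1
  R2 -= 3*R1 → (0, 0, 3)  (L[2][1] := 3)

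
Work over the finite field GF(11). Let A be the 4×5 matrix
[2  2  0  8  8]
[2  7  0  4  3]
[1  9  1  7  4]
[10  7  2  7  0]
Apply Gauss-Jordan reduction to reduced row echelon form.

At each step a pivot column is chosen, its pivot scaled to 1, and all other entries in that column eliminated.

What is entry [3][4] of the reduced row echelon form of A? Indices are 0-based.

[1] R0 /= 2  ⇒  (1, 1, 0, 4, 4)
     R1 -= 2·R0  ⇒  (0, 5, 0, 7, 6)
     R2 -= 1·R0  ⇒  (0, 8, 1, 3, 0)
     R3 -= 10·R0  ⇒  (0, 8, 2, 0, 4)
[2] R1 /= 5  ⇒  (0, 1, 0, 8, 10)
     R0 -= 1·R1  ⇒  (1, 0, 0, 7, 5)
     R2 -= 8·R1  ⇒  (0, 0, 1, 5, 8)
     R3 -= 8·R1  ⇒  (0, 0, 2, 2, 1)
[3] R2 /= 1  ⇒  (0, 0, 1, 5, 8)
     R3 -= 2·R2  ⇒  (0, 0, 0, 3, 7)
[4] R3 /= 3  ⇒  (0, 0, 0, 1, 6)
     R0 -= 7·R3  ⇒  (1, 0, 0, 0, 7)
     R1 -= 8·R3  ⇒  (0, 1, 0, 0, 6)
     R2 -= 5·R3  ⇒  (0, 0, 1, 0, 0)

M[3][4] = 6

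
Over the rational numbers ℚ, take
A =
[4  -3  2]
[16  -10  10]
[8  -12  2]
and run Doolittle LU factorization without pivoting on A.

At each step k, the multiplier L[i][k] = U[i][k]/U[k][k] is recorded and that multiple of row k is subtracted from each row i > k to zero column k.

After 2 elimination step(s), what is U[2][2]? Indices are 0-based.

Step 1: pivot at (0,0) is 4.
  row1 ← row1 − (4)·row0  ⇒  L[1][0]=4, U row1=(0, 2, 2)
  row2 ← row2 − (2)·row0  ⇒  L[2][0]=2, U row2=(0, -6, -2)
Step 2: pivot at (1,1) is 2.
  row2 ← row2 − (-3)·row1  ⇒  L[2][1]=-3, U row2=(0, 0, 4)

U[2][2] = 4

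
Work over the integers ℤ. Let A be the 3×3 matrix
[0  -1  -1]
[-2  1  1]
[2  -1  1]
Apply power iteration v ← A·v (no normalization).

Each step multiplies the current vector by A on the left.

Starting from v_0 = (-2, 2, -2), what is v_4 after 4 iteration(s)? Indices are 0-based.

v_4 = (24, -56, 56)

v_0 = (-2, 2, -2).
v_1 = A·v_0 = (0, 4, -8).
v_2 = A·v_1 = (4, -4, -12).
v_3 = A·v_2 = (16, -24, 0).
v_4 = A·v_3 = (24, -56, 56).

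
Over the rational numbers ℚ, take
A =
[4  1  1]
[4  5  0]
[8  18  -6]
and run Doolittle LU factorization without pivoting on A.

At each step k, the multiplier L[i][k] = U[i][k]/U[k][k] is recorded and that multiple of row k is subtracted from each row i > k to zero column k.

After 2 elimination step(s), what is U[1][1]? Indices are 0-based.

Step 1: pivot at (0,0) is 4.
  row1 ← row1 − (1)·row0  ⇒  L[1][0]=1, U row1=(0, 4, -1)
  row2 ← row2 − (2)·row0  ⇒  L[2][0]=2, U row2=(0, 16, -8)
Step 2: pivot at (1,1) is 4.
  row2 ← row2 − (4)·row1  ⇒  L[2][1]=4, U row2=(0, 0, -4)

U[1][1] = 4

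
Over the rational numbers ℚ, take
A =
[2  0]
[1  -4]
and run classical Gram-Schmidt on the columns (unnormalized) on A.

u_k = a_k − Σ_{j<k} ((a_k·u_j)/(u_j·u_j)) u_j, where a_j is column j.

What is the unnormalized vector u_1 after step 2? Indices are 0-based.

Step 1: u_0 = a_0 = (2, 1).
Step 2: u_1 = a_1 − (-4/5)·u_0 = (8/5, -16/5).

u_1 = (8/5, -16/5)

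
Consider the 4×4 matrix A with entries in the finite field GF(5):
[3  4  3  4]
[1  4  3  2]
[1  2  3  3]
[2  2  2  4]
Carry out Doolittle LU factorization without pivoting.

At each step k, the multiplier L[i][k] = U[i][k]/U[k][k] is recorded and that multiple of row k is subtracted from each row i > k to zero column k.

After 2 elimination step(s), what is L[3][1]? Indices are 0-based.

L[3][1] = 1

k=0: U[0][0]=3
  eliminate (1,0): mult=2, new row 1: (0, 1, 2, 4); set L[1][0]=2
  eliminate (2,0): mult=2, new row 2: (0, 4, 2, 0); set L[2][0]=2
  eliminate (3,0): mult=4, new row 3: (0, 1, 0, 3); set L[3][0]=4
k=1: U[1][1]=1
  eliminate (2,1): mult=4, new row 2: (0, 0, 4, 4); set L[2][1]=4
  eliminate (3,1): mult=1, new row 3: (0, 0, 3, 4); set L[3][1]=1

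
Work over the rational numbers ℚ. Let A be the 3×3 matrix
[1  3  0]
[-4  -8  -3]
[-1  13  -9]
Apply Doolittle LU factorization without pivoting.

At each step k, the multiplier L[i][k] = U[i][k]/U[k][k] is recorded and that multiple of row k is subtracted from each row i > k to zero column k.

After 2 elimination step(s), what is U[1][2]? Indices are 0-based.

U[1][2] = -3

[col 0] pivot 1
  R1 -= -4*R0 → (0, 4, -3)  (L[1][0] := -4)
  R2 -= -1*R0 → (0, 16, -9)  (L[2][0] := -1)
[col 1] pivot 4
  R2 -= 4*R1 → (0, 0, 3)  (L[2][1] := 4)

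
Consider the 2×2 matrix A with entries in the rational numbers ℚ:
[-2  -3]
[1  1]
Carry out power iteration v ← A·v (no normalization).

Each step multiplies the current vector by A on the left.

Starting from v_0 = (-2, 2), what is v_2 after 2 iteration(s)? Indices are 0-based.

v_2 = (4, -2)

v_0 = (-2, 2).
v_1 = A·v_0 = (-2, 0).
v_2 = A·v_1 = (4, -2).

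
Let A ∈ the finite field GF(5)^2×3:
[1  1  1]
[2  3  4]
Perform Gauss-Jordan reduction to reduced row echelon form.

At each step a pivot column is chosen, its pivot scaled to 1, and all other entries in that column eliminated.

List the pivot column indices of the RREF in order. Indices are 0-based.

[1] R0 /= 1  ⇒  (1, 1, 1)
     R1 -= 2·R0  ⇒  (0, 1, 2)
[2] R1 /= 1  ⇒  (0, 1, 2)
     R0 -= 1·R1  ⇒  (1, 0, 4)

pivot columns: 0, 1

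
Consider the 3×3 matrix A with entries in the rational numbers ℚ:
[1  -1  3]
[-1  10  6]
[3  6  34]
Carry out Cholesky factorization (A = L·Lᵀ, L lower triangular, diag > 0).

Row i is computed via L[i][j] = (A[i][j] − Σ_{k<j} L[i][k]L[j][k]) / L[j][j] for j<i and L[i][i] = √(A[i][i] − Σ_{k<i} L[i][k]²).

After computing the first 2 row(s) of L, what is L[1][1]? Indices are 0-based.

Step 1: L[0][0] = √(1) = 1.
  L[1][0] = (-1) / L[0][0] = -1.
Step 2: L[1][1] = √(9) = 3.

L[1][1] = 3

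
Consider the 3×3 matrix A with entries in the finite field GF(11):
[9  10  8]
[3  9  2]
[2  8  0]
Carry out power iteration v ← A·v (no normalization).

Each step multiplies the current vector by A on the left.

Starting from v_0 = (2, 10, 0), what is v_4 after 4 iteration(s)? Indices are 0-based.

v_0 = (2, 10, 0).
v_1 = A·v_0 = (8, 8, 7).
v_2 = A·v_1 = (10, 0, 3).
v_3 = A·v_2 = (4, 3, 9).
v_4 = A·v_3 = (6, 2, 10).

v_4 = (6, 2, 10)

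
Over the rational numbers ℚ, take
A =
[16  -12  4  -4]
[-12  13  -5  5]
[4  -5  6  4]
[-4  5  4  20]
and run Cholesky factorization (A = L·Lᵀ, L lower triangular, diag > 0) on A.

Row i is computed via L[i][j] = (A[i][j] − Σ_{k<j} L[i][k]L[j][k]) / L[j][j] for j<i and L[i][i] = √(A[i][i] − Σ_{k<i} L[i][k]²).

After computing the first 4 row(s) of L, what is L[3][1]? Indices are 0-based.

L[3][1] = 1

Step 1: L[0][0] = √(16) = 4.
  L[1][0] = (-12) / L[0][0] = -3.
Step 2: L[1][1] = √(4) = 2.
  L[2][0] = (4) / L[0][0] = 1.
  L[2][1] = (-2) / L[1][1] = -1.
Step 3: L[2][2] = √(4) = 2.
  L[3][0] = (-4) / L[0][0] = -1.
  L[3][1] = (2) / L[1][1] = 1.
  L[3][2] = (6) / L[2][2] = 3.
Step 4: L[3][3] = √(9) = 3.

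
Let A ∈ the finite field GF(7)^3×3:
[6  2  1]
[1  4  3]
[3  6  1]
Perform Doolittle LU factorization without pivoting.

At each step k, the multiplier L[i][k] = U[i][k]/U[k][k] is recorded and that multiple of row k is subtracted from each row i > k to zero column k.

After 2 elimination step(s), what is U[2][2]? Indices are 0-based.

k=0: U[0][0]=6
  eliminate (1,0): mult=6, new row 1: (0, 6, 4); set L[1][0]=6
  eliminate (2,0): mult=4, new row 2: (0, 5, 4); set L[2][0]=4
k=1: U[1][1]=6
  eliminate (2,1): mult=2, new row 2: (0, 0, 3); set L[2][1]=2

U[2][2] = 3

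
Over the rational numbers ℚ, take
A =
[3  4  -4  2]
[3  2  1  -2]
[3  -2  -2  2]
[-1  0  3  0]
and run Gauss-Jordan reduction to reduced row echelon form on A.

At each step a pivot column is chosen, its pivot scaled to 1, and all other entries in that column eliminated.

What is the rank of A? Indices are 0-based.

rank = 4

pivot(0,0)=3: scale R0 → (1, 4/3, -4/3, 2/3)
  clear (1,0): R1 −= (3)R0 → (0, -2, 5, -4)
  clear (2,0): R2 −= (3)R0 → (0, -6, 2, 0)
  clear (3,0): R3 −= (-1)R0 → (0, 4/3, 5/3, 2/3)
pivot(1,1)=-2: scale R1 → (0, 1, -5/2, 2)
  clear (0,1): R0 −= (4/3)R1 → (1, 0, 2, -2)
  clear (2,1): R2 −= (-6)R1 → (0, 0, -13, 12)
  clear (3,1): R3 −= (4/3)R1 → (0, 0, 5, -2)
pivot(2,2)=-13: scale R2 → (0, 0, 1, -12/13)
  clear (0,2): R0 −= (2)R2 → (1, 0, 0, -2/13)
  clear (1,2): R1 −= (-5/2)R2 → (0, 1, 0, -4/13)
  clear (3,2): R3 −= (5)R2 → (0, 0, 0, 34/13)
pivot(3,3)=34/13: scale R3 → (0, 0, 0, 1)
  clear (0,3): R0 −= (-2/13)R3 → (1, 0, 0, 0)
  clear (1,3): R1 −= (-4/13)R3 → (0, 1, 0, 0)
  clear (2,3): R2 −= (-12/13)R3 → (0, 0, 1, 0)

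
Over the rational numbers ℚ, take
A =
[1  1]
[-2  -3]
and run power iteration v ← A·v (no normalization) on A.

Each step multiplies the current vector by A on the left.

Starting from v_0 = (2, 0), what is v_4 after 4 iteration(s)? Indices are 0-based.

v_4 = (-14, 48)

v_0 = (2, 0).
v_1 = A·v_0 = (2, -4).
v_2 = A·v_1 = (-2, 8).
v_3 = A·v_2 = (6, -20).
v_4 = A·v_3 = (-14, 48).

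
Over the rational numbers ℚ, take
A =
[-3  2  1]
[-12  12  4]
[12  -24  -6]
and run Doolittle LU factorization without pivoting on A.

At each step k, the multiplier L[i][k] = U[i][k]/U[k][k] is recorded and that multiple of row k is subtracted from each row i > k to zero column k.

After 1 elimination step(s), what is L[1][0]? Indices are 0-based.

L[1][0] = 4

k=0: U[0][0]=-3
  eliminate (1,0): mult=4, new row 1: (0, 4, 0); set L[1][0]=4
  eliminate (2,0): mult=-4, new row 2: (0, -16, -2); set L[2][0]=-4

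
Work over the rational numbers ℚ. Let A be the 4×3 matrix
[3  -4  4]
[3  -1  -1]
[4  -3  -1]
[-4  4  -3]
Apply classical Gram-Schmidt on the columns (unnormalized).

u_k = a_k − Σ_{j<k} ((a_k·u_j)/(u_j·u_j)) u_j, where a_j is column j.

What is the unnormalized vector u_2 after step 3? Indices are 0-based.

u_2 = (82/251, 234/251, -386/251, -149/251)

Step 1: u_0 = a_0 = (3, 3, 4, -4).
Step 2: u_1 = a_1 − (-43/50)·u_0 = (-71/50, 79/50, 11/25, 14/25).
Step 3: u_2 = a_2 − (17/50)·u_0 − (-469/251)·u_1 = (82/251, 234/251, -386/251, -149/251).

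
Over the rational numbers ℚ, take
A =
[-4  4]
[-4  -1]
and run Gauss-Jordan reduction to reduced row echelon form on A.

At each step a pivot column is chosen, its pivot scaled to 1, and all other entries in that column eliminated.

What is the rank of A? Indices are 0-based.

rank = 2

pivot(0,0)=-4: scale R0 → (1, -1)
  clear (1,0): R1 −= (-4)R0 → (0, -5)
pivot(1,1)=-5: scale R1 → (0, 1)
  clear (0,1): R0 −= (-1)R1 → (1, 0)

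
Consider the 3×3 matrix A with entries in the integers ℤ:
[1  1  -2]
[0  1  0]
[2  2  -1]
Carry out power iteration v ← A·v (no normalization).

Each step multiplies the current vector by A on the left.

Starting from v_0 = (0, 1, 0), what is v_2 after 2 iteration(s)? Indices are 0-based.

v_0 = (0, 1, 0).
v_1 = A·v_0 = (1, 1, 2).
v_2 = A·v_1 = (-2, 1, 2).

v_2 = (-2, 1, 2)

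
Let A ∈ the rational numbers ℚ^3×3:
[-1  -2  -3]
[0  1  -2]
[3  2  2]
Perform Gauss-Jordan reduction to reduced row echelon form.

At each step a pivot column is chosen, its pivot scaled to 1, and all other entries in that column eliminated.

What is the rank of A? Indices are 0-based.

rank = 3

step 1: normalize row 0 (÷-1) = (1, 2, 3)
  row 2: subtract 3×row0 = (0, -4, -7)
step 2: normalize row 1 (÷1) = (0, 1, -2)
  row 0: subtract 2×row1 = (1, 0, 7)
  row 2: subtract -4×row1 = (0, 0, -15)
step 3: normalize row 2 (÷-15) = (0, 0, 1)
  row 0: subtract 7×row2 = (1, 0, 0)
  row 1: subtract -2×row2 = (0, 1, 0)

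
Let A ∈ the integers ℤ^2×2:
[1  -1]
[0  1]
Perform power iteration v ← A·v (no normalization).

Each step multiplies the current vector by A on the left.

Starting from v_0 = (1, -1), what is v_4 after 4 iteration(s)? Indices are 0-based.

v_4 = (5, -1)

v_0 = (1, -1).
v_1 = A·v_0 = (2, -1).
v_2 = A·v_1 = (3, -1).
v_3 = A·v_2 = (4, -1).
v_4 = A·v_3 = (5, -1).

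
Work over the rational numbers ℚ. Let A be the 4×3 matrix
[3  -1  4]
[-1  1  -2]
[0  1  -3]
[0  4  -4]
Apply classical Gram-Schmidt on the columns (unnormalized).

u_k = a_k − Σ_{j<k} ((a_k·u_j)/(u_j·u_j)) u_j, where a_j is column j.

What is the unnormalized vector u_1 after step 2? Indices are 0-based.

u_1 = (1/5, 3/5, 1, 4)

Step 1: u_0 = a_0 = (3, -1, 0, 0).
Step 2: u_1 = a_1 − (-2/5)·u_0 = (1/5, 3/5, 1, 4).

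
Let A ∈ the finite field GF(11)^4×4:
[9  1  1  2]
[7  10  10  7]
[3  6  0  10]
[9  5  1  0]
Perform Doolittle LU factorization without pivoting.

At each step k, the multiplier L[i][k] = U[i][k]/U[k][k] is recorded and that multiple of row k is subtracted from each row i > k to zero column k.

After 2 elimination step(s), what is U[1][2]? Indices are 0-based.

U[1][2] = 8

Step 1: pivot at (0,0) is 9.
  row1 ← row1 − (2)·row0  ⇒  L[1][0]=2, U row1=(0, 8, 8, 3)
  row2 ← row2 − (4)·row0  ⇒  L[2][0]=4, U row2=(0, 2, 7, 2)
  row3 ← row3 − (1)·row0  ⇒  L[3][0]=1, U row3=(0, 4, 0, 9)
Step 2: pivot at (1,1) is 8.
  row2 ← row2 − (3)·row1  ⇒  L[2][1]=3, U row2=(0, 0, 5, 4)
  row3 ← row3 − (6)·row1  ⇒  L[3][1]=6, U row3=(0, 0, 7, 2)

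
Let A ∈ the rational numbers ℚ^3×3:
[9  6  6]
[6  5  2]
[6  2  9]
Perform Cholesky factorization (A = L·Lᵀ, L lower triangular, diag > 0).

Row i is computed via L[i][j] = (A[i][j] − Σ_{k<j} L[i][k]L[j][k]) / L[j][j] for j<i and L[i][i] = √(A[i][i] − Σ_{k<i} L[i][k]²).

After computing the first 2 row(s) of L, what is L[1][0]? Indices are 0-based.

Step 1: L[0][0] = √(9) = 3.
  L[1][0] = (6) / L[0][0] = 2.
Step 2: L[1][1] = √(1) = 1.

L[1][0] = 2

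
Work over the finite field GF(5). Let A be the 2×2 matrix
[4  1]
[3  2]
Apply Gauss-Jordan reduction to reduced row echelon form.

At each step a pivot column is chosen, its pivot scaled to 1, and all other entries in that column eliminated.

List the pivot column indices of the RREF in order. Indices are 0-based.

pivot columns: 0

[1] R0 /= 4  ⇒  (1, 4)
     R1 -= 3·R0  ⇒  (0, 0)
column 1 empty below row 1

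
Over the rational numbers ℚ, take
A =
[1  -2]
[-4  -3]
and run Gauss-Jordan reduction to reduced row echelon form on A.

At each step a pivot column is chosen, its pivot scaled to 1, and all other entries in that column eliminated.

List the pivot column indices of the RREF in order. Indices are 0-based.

pivot columns: 0, 1

step 1: normalize row 0 (÷1) = (1, -2)
  row 1: subtract -4×row0 = (0, -11)
step 2: normalize row 1 (÷-11) = (0, 1)
  row 0: subtract -2×row1 = (1, 0)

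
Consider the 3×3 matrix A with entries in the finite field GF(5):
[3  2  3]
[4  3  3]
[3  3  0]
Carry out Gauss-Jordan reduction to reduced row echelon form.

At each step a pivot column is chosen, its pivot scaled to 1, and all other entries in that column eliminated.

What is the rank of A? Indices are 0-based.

step 1: normalize row 0 (÷3) = (1, 4, 1)
  row 1: subtract 4×row0 = (0, 2, 4)
  row 2: subtract 3×row0 = (0, 1, 2)
step 2: normalize row 1 (÷2) = (0, 1, 2)
  row 0: subtract 4×row1 = (1, 0, 3)
  row 2: subtract 1×row1 = (0, 0, 0)
skip col 2 (zero from row 2)

rank = 2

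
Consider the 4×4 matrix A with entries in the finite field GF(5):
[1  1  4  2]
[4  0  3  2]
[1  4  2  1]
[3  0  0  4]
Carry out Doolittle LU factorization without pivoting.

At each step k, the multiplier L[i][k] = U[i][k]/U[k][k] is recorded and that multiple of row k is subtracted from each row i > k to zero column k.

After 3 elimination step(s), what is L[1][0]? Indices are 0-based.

L[1][0] = 4

Step 1: pivot at (0,0) is 1.
  row1 ← row1 − (4)·row0  ⇒  L[1][0]=4, U row1=(0, 1, 2, 4)
  row2 ← row2 − (1)·row0  ⇒  L[2][0]=1, U row2=(0, 3, 3, 4)
  row3 ← row3 − (3)·row0  ⇒  L[3][0]=3, U row3=(0, 2, 3, 3)
Step 2: pivot at (1,1) is 1.
  row2 ← row2 − (3)·row1  ⇒  L[2][1]=3, U row2=(0, 0, 2, 2)
  row3 ← row3 − (2)·row1  ⇒  L[3][1]=2, U row3=(0, 0, 4, 0)
Step 3: pivot at (2,2) is 2.
  row3 ← row3 − (2)·row2  ⇒  L[3][2]=2, U row3=(0, 0, 0, 1)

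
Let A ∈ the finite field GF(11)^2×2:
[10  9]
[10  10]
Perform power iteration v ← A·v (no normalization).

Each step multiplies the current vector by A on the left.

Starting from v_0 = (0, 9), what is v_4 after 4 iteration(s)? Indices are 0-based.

v_4 = (7, 10)

v_0 = (0, 9).
v_1 = A·v_0 = (4, 2).
v_2 = A·v_1 = (3, 5).
v_3 = A·v_2 = (9, 3).
v_4 = A·v_3 = (7, 10).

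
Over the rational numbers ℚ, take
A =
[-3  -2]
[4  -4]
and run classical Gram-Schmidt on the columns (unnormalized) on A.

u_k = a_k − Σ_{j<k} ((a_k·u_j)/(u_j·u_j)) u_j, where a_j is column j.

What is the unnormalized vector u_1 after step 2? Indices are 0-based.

u_1 = (-16/5, -12/5)

Step 1: u_0 = a_0 = (-3, 4).
Step 2: u_1 = a_1 − (-2/5)·u_0 = (-16/5, -12/5).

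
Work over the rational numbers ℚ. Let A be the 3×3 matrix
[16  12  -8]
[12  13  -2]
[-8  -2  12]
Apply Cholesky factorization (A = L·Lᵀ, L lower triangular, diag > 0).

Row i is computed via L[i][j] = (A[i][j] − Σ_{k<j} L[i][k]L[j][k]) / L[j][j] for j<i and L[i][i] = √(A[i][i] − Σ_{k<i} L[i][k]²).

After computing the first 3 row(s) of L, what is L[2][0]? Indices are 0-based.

L[2][0] = -2

Step 1: L[0][0] = √(16) = 4.
  L[1][0] = (12) / L[0][0] = 3.
Step 2: L[1][1] = √(4) = 2.
  L[2][0] = (-8) / L[0][0] = -2.
  L[2][1] = (4) / L[1][1] = 2.
Step 3: L[2][2] = √(4) = 2.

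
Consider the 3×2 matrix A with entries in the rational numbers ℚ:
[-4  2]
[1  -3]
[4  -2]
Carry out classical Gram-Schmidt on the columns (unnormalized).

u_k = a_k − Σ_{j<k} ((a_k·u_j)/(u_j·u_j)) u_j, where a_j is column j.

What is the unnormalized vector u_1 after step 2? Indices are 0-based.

Step 1: u_0 = a_0 = (-4, 1, 4).
Step 2: u_1 = a_1 − (-19/33)·u_0 = (-10/33, -80/33, 10/33).

u_1 = (-10/33, -80/33, 10/33)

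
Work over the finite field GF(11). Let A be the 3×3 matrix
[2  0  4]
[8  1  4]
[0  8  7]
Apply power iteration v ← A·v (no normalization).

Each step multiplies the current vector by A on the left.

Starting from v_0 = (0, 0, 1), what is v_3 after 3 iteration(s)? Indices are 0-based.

v_3 = (0, 5, 1)

v_0 = (0, 0, 1).
v_1 = A·v_0 = (4, 4, 7).
v_2 = A·v_1 = (3, 9, 4).
v_3 = A·v_2 = (0, 5, 1).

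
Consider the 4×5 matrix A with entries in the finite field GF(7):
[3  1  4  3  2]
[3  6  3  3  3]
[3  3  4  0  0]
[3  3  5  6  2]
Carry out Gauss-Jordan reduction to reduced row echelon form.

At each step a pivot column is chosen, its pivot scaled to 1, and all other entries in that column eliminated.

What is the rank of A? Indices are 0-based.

step 1: normalize row 0 (÷3) = (1, 5, 6, 1, 3)
  row 1: subtract 3×row0 = (0, 5, 6, 0, 1)
  row 2: subtract 3×row0 = (0, 2, 0, 4, 5)
  row 3: subtract 3×row0 = (0, 2, 1, 3, 0)
step 2: normalize row 1 (÷5) = (0, 1, 4, 0, 3)
  row 0: subtract 5×row1 = (1, 0, 0, 1, 2)
  row 2: subtract 2×row1 = (0, 0, 6, 4, 6)
  row 3: subtract 2×row1 = (0, 0, 0, 3, 1)
step 3: normalize row 2 (÷6) = (0, 0, 1, 3, 1)
  row 1: subtract 4×row2 = (0, 1, 0, 2, 6)
step 4: normalize row 3 (÷3) = (0, 0, 0, 1, 5)
  row 0: subtract 1×row3 = (1, 0, 0, 0, 4)
  row 1: subtract 2×row3 = (0, 1, 0, 0, 3)
  row 2: subtract 3×row3 = (0, 0, 1, 0, 0)

rank = 4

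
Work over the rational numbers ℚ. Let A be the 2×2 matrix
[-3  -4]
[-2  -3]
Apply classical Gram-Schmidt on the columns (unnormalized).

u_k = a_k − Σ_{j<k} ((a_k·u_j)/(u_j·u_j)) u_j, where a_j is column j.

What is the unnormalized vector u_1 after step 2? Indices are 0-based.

Step 1: u_0 = a_0 = (-3, -2).
Step 2: u_1 = a_1 − (18/13)·u_0 = (2/13, -3/13).

u_1 = (2/13, -3/13)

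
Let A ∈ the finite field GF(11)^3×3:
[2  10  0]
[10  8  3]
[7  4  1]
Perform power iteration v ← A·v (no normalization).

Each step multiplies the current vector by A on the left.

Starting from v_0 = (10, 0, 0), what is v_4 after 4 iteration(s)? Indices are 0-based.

v_4 = (4, 3, 2)

v_0 = (10, 0, 0).
v_1 = A·v_0 = (9, 1, 4).
v_2 = A·v_1 = (6, 0, 5).
v_3 = A·v_2 = (1, 9, 3).
v_4 = A·v_3 = (4, 3, 2).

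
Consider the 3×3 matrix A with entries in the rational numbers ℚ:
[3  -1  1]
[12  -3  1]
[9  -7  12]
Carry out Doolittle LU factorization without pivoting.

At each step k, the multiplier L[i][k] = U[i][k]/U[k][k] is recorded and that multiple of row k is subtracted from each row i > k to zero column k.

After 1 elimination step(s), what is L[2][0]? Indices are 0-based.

L[2][0] = 3

[col 0] pivot 3
  R1 -= 4*R0 → (0, 1, -3)  (L[1][0] := 4)
  R2 -= 3*R0 → (0, -4, 9)  (L[2][0] := 3)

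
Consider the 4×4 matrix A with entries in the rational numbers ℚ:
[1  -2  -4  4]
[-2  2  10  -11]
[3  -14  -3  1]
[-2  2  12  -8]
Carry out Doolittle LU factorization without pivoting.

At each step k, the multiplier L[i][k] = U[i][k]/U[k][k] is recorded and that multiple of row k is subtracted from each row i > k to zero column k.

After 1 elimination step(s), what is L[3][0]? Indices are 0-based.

k=0: U[0][0]=1
  eliminate (1,0): mult=-2, new row 1: (0, -2, 2, -3); set L[1][0]=-2
  eliminate (2,0): mult=3, new row 2: (0, -8, 9, -11); set L[2][0]=3
  eliminate (3,0): mult=-2, new row 3: (0, -2, 4, 0); set L[3][0]=-2

L[3][0] = -2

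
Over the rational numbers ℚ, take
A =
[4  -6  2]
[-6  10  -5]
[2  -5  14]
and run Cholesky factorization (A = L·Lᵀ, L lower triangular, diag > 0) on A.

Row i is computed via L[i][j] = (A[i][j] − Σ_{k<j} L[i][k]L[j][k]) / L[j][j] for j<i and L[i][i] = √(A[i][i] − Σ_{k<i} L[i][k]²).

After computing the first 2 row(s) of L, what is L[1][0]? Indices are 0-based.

Step 1: L[0][0] = √(4) = 2.
  L[1][0] = (-6) / L[0][0] = -3.
Step 2: L[1][1] = √(1) = 1.

L[1][0] = -3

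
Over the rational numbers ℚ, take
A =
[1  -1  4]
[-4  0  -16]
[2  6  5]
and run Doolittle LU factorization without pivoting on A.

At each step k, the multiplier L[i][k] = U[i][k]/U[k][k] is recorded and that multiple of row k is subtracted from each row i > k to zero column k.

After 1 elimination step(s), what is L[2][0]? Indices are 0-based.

[col 0] pivot 1
  R1 -= -4*R0 → (0, -4, 0)  (L[1][0] := -4)
  R2 -= 2*R0 → (0, 8, -3)  (L[2][0] := 2)

L[2][0] = 2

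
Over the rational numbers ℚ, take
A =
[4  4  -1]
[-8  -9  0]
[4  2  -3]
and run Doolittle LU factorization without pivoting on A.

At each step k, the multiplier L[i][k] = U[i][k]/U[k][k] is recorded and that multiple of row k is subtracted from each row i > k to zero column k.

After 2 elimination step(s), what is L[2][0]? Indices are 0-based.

L[2][0] = 1

k=0: U[0][0]=4
  eliminate (1,0): mult=-2, new row 1: (0, -1, -2); set L[1][0]=-2
  eliminate (2,0): mult=1, new row 2: (0, -2, -2); set L[2][0]=1
k=1: U[1][1]=-1
  eliminate (2,1): mult=2, new row 2: (0, 0, 2); set L[2][1]=2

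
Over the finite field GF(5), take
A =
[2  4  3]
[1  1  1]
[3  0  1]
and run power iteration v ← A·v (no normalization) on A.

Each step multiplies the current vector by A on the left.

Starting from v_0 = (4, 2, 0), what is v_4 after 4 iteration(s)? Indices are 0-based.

v_4 = (2, 2, 1)

v_0 = (4, 2, 0).
v_1 = A·v_0 = (1, 1, 2).
v_2 = A·v_1 = (2, 4, 0).
v_3 = A·v_2 = (0, 1, 1).
v_4 = A·v_3 = (2, 2, 1).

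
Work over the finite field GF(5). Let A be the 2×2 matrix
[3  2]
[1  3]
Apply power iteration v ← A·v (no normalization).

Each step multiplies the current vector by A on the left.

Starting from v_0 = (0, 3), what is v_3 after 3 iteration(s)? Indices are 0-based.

v_3 = (4, 0)

v_0 = (0, 3).
v_1 = A·v_0 = (1, 4).
v_2 = A·v_1 = (1, 3).
v_3 = A·v_2 = (4, 0).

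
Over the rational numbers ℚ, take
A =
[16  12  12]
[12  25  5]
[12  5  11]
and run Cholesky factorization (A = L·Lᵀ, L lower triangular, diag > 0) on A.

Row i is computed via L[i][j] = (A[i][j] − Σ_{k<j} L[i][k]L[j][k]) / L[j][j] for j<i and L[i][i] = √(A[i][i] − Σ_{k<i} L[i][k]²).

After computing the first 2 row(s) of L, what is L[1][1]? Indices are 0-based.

L[1][1] = 4

Step 1: L[0][0] = √(16) = 4.
  L[1][0] = (12) / L[0][0] = 3.
Step 2: L[1][1] = √(16) = 4.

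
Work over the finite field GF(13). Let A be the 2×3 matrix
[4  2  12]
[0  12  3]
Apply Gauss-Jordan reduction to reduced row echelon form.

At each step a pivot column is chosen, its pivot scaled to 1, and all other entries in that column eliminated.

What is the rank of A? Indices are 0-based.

rank = 2

step 1: normalize row 0 (÷4) = (1, 7, 3)
step 2: normalize row 1 (÷12) = (0, 1, 10)
  row 0: subtract 7×row1 = (1, 0, 11)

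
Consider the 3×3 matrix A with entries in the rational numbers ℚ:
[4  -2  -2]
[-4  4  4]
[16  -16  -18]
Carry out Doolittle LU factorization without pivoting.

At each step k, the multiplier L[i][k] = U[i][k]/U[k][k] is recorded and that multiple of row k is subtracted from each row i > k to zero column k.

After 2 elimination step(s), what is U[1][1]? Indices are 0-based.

U[1][1] = 2

Step 1: pivot at (0,0) is 4.
  row1 ← row1 − (-1)·row0  ⇒  L[1][0]=-1, U row1=(0, 2, 2)
  row2 ← row2 − (4)·row0  ⇒  L[2][0]=4, U row2=(0, -8, -10)
Step 2: pivot at (1,1) is 2.
  row2 ← row2 − (-4)·row1  ⇒  L[2][1]=-4, U row2=(0, 0, -2)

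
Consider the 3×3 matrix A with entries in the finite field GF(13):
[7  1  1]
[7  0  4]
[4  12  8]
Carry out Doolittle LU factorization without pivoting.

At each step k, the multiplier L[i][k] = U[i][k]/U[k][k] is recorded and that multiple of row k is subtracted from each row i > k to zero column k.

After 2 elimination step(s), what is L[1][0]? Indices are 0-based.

L[1][0] = 1

[col 0] pivot 7
  R1 -= 1*R0 → (0, 12, 3)  (L[1][0] := 1)
  R2 -= 8*R0 → (0, 4, 0)  (L[2][0] := 8)
[col 1] pivot 12
  R2 -= 9*R1 → (0, 0, 12)  (L[2][1] := 9)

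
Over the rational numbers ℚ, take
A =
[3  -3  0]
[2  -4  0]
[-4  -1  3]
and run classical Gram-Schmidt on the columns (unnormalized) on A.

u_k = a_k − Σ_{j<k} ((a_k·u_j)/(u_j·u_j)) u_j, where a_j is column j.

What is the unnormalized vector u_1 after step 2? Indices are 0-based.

Step 1: u_0 = a_0 = (3, 2, -4).
Step 2: u_1 = a_1 − (-13/29)·u_0 = (-48/29, -90/29, -81/29).

u_1 = (-48/29, -90/29, -81/29)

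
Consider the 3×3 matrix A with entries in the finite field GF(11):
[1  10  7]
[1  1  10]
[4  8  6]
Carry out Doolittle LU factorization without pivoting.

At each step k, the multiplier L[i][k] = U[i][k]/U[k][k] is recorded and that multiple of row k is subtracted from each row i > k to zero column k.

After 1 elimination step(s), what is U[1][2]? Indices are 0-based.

U[1][2] = 3

[col 0] pivot 1
  R1 -= 1*R0 → (0, 2, 3)  (L[1][0] := 1)
  R2 -= 4*R0 → (0, 1, 0)  (L[2][0] := 4)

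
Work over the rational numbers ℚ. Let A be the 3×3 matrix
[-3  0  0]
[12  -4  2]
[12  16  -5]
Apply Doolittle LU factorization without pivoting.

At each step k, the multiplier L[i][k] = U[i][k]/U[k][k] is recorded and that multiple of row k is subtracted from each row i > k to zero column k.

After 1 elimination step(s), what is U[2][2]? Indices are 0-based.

k=0: U[0][0]=-3
  eliminate (1,0): mult=-4, new row 1: (0, -4, 2); set L[1][0]=-4
  eliminate (2,0): mult=-4, new row 2: (0, 16, -5); set L[2][0]=-4

U[2][2] = -5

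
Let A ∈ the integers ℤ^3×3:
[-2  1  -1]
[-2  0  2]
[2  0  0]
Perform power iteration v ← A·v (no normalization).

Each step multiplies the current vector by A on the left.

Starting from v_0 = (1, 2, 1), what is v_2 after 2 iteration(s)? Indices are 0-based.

v_2 = (0, 6, -2)

v_0 = (1, 2, 1).
v_1 = A·v_0 = (-1, 0, 2).
v_2 = A·v_1 = (0, 6, -2).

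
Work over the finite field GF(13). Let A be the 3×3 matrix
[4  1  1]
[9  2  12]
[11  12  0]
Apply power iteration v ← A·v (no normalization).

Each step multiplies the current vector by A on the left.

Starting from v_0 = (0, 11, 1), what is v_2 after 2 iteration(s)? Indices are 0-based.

v_2 = (6, 5, 7)

v_0 = (0, 11, 1).
v_1 = A·v_0 = (12, 8, 2).
v_2 = A·v_1 = (6, 5, 7).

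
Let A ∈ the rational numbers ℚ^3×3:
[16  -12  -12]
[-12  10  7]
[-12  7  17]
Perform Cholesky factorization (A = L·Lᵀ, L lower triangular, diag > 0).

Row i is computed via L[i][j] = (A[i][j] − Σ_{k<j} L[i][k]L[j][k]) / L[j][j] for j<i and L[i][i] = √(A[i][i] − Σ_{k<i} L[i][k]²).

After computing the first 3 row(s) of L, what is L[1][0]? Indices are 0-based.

L[1][0] = -3

Step 1: L[0][0] = √(16) = 4.
  L[1][0] = (-12) / L[0][0] = -3.
Step 2: L[1][1] = √(1) = 1.
  L[2][0] = (-12) / L[0][0] = -3.
  L[2][1] = (-2) / L[1][1] = -2.
Step 3: L[2][2] = √(4) = 2.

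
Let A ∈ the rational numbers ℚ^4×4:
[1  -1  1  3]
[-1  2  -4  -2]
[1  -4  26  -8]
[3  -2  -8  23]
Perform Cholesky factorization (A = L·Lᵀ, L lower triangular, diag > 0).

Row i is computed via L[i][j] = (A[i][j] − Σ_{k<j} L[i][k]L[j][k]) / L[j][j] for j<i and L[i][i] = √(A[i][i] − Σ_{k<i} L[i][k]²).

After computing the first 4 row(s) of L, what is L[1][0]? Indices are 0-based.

Step 1: L[0][0] = √(1) = 1.
  L[1][0] = (-1) / L[0][0] = -1.
Step 2: L[1][1] = √(1) = 1.
  L[2][0] = (1) / L[0][0] = 1.
  L[2][1] = (-3) / L[1][1] = -3.
Step 3: L[2][2] = √(16) = 4.
  L[3][0] = (3) / L[0][0] = 3.
  L[3][1] = (1) / L[1][1] = 1.
  L[3][2] = (-8) / L[2][2] = -2.
Step 4: L[3][3] = √(9) = 3.

L[1][0] = -1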